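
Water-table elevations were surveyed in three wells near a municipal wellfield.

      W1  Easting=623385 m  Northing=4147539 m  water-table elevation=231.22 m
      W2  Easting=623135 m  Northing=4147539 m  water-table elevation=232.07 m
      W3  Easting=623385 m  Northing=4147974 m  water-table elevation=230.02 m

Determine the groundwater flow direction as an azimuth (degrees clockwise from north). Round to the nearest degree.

051°

∂h/∂x = (232.07 − 231.22) / (623135 − 623385) = -0.003400
∂h/∂y = (230.02 − 231.22) / (4147974 − 4147539) = -0.002759
Flow direction (−∇h) has components (+0.003400 E, +0.002759 N).
Azimuth = atan2(E, N) = atan2(+0.003400, +0.002759) = 50.9° ≈ 051°.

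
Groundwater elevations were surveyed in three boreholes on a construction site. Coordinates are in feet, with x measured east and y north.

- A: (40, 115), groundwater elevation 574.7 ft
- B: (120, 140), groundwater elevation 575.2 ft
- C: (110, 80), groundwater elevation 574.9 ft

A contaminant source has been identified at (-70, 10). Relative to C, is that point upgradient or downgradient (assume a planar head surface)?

downgradient

With h = a·x + b·y + c and A as origin, the differences give:
  80·a + 25·b = +0.5
  70·a + (-35)·b = +0.2
Eliminate b (×(-35) and ×25, subtract): -4550·a = -22.50 → a = ∂h/∂x = +0.004945
Back-substitute: b = ∂h/∂y = +0.004176.
Head at (-70, 10) = 574.7 + (+0.004945)·(-110) + (+0.004176)·(-105) = 573.72 ft.
That is lower than the 574.9 ft at C, so the point is downgradient.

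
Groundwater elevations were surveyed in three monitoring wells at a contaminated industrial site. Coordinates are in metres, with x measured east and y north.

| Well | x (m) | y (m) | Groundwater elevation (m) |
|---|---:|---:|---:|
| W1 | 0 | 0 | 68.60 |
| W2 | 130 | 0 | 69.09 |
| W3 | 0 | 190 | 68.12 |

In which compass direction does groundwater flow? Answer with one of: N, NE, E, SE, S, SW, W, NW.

NW

∂h/∂x = (69.09 − 68.60) / (130 − 0) = +0.003769
∂h/∂y = (68.12 − 68.60) / (190 − 0) = -0.002526
Flow = −∇h = (-0.003769 east, +0.002526 north), which points northwest.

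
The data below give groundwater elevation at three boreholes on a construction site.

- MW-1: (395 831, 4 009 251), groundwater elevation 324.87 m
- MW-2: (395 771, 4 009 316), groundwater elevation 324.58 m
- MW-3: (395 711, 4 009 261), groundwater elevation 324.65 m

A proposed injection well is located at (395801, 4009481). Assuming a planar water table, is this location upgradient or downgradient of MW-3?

downgradient

With h = a·x + b·y + c and MW-1 as origin, the differences give:
  (-60)·a + 65·b = -0.29
  (-120)·a + 10·b = -0.22
Eliminate b (×10 and ×65, subtract): 7200·a = 11.400 → a = ∂h/∂x = +0.001583
Back-substitute: b = ∂h/∂y = -0.003000.
Head at (395801, 4009481) = 324.87 + (+0.001583)·(-30) + (-0.003000)·(230) = 324.13 m.
That is lower than the 324.65 m at MW-3, so the point is downgradient.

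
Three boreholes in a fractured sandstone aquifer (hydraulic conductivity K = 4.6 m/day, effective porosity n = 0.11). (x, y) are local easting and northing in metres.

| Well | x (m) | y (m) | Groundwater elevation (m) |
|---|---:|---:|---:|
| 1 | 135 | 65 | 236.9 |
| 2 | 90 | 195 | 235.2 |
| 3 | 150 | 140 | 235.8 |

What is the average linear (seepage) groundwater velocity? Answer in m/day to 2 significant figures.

Taking 1 as reference: 2−1 = (-45, 130, -1.7); 3−1 = (15, 75, -1.1).
Solve a·Δx + b·Δy = Δh: det = (-45)·75 − 15·130 = -5325.
∂h/∂x = [(-1.7)·75 − (-1.1)·130] / -5325 = -0.002911
∂h/∂y = [(-45)·(-1.1) − 15·(-1.7)] / -5325 = -0.01408
|∇h| = √(-0.002911² + -0.01408²) = 0.01438
Seepage velocity v = K·i/n = 4.6 × 0.01438 / 0.11 = 0.6013 m/day.

0.60 m/day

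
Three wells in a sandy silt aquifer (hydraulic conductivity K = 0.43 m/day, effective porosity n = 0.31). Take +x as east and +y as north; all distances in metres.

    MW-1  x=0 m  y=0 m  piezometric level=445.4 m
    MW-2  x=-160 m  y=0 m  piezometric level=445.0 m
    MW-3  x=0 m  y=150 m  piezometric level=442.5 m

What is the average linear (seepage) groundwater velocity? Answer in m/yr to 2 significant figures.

9.9 m/yr

∂h/∂x = (445.0 − 445.4) / (-160 − 0) = +0.002500
∂h/∂y = (442.5 − 445.4) / (150 − 0) = -0.01933
|∇h| = √(0.002500² + -0.01933²) = 0.01949
Seepage velocity v = K·i/n = 0.43 × 0.01949 / 0.31 = 0.02703 m/day = 9.873 m/yr.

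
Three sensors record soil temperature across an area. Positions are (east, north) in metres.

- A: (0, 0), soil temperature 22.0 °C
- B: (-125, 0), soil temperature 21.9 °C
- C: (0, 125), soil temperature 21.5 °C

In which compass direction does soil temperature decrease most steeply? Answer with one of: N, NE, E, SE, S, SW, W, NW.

∂T/∂x = (21.9 − 22.0) / (-125 − 0) = +0.0008000
∂T/∂y = (21.5 − 22.0) / (125 − 0) = -0.004000
Steepest decrease is along −∇f = (-0.0008000 E, +0.004000 N) → north.

N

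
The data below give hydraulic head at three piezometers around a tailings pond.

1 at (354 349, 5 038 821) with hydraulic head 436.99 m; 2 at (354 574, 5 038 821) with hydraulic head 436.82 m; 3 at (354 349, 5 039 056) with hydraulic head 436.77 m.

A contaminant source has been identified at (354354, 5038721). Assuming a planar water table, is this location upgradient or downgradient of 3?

upgradient

∂h/∂x = (436.82 − 436.99) / (354574 − 354349) = -0.0007556
∂h/∂y = (436.77 − 436.99) / (5039056 − 5038821) = -0.0009362
Head at (354354, 5038721) = 436.99 + (-0.0007556)·(5) + (-0.0009362)·(-100) = 437.08 m.
That is higher than the 436.77 m at 3, so the point is upgradient.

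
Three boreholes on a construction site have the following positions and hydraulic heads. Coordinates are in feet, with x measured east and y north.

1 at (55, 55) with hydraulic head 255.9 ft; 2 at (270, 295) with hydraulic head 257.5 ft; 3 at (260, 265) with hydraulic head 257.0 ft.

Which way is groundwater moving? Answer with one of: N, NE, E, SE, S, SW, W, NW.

Taking 1 as reference: 2−1 = (215, 240, +1.6); 3−1 = (205, 210, +1.1).
Determinant of the coordinate differences = 215·210 − 205·240 = -4050.
∂h/∂x = [(+1.6)·210 − (+1.1)·240] / -4050 = -0.01778
∂h/∂y = [215·(+1.1) − 205·(+1.6)] / -4050 = +0.02259
Flow = −∇h = (+0.01778 east, -0.02259 north), which points southeast.

SE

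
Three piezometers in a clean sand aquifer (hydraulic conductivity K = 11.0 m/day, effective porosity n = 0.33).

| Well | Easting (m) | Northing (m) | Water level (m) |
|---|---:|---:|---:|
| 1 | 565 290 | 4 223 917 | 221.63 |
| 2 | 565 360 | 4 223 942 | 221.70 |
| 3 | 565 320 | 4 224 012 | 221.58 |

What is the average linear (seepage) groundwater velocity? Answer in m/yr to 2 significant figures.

Three-point gradient (reference 1): Δ to 2 = (70, 25, +0.07), Δ to 3 = (30, 95, -0.05).
∂h/∂x = +0.001339, ∂h/∂y = -0.0009492 (det = 5900).
|∇h| = √(0.001339² + -0.0009492²) = 0.001641
Seepage velocity v = K·i/n = 11.0 × 0.001641 / 0.33 = 0.0547 m/day = 19.98 m/yr.

20 m/yr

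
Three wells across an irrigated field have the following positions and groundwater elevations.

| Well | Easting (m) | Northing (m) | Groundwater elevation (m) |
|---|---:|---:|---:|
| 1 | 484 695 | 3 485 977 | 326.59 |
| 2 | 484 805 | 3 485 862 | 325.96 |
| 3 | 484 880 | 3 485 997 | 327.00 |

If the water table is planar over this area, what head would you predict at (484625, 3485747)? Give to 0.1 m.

324.9 m

Three-point gradient (reference 1): Δ to 2 = (110, -115, -0.63), Δ to 3 = (185, 20, +0.41).
∂h/∂x = +0.001472, ∂h/∂y = +0.006886 (det = 23475).
h(484625, 3485747) = 326.59 + (+0.001472)·(-70) + (+0.006886)·(-230) = 326.59 -0.103 -1.584 = 324.903 m.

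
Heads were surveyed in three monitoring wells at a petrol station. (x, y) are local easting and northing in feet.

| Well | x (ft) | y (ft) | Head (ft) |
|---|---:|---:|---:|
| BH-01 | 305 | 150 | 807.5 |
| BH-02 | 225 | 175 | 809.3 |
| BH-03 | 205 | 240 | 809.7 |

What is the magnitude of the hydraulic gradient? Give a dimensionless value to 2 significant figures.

0.023

With h = a·x + b·y + c and BH-01 as origin, the differences give:
  (-80)·a + 25·b = +1.8
  (-100)·a + 90·b = +2.2
Eliminate b (×90 and ×25, subtract): -4700·a = 107.00 → a = ∂h/∂x = -0.02277
Back-substitute: b = ∂h/∂y = -0.0008511.
|∇h| = √(-0.02277² + -0.0008511²) = 0.02279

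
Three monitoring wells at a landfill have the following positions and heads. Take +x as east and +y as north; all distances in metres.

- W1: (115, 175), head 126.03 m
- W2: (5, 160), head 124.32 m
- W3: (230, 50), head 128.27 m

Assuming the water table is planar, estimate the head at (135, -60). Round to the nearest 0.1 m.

127.1 m

With h = a·x + b·y + c and W1 as origin, the differences give:
  (-110)·a + (-15)·b = -1.71
  115·a + (-125)·b = +2.24
Eliminate b (×(-125) and ×(-15), subtract): 15475·a = 247.350 → a = ∂h/∂x = +0.01598
Back-substitute: b = ∂h/∂y = -0.003215.
h(135, -60) = 126.03 + (+0.01598)·(20) + (-0.003215)·(-235) = 126.03 +0.320 +0.755 = 127.105 m.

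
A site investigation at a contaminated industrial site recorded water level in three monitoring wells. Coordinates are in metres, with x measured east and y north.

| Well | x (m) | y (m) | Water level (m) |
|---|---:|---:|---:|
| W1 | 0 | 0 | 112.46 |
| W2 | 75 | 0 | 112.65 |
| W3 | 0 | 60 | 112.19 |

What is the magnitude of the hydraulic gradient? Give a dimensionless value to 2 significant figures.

0.0052

∂h/∂x = (112.65 − 112.46) / (75 − 0) = +0.002533
∂h/∂y = (112.19 − 112.46) / (60 − 0) = -0.004500
|∇h| = √(0.002533² + -0.004500²) = 0.005164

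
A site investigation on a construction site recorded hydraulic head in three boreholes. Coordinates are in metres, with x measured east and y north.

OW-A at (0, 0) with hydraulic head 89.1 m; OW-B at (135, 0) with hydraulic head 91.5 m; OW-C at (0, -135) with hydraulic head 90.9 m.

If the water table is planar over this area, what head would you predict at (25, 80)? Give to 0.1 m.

88.5 m

∂h/∂x = (91.5 − 89.1) / (135 − 0) = +0.01778
∂h/∂y = (90.9 − 89.1) / (-135 − 0) = -0.01333
h(25, 80) = 89.1 + (+0.01778)·(25) + (-0.01333)·(80) = 89.1 +0.444 -1.067 = 88.478 m.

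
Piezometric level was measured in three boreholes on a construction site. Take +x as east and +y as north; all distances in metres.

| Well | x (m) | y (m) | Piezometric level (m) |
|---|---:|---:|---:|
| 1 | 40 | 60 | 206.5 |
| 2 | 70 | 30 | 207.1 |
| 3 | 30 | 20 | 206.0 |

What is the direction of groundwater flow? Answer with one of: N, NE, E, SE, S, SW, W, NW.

W

Differences from 1: to 2 (Δx, Δy, Δh) = (30, -30, +0.6); to 3 = (-10, -40, -0.5).
Solve a·Δx + b·Δy = Δh: det = 30·(-40) − (-10)·(-30) = -1500.
∂h/∂x = [(+0.6)·(-40) − (-0.5)·(-30)] / -1500 = +0.02600
∂h/∂y = [30·(-0.5) − (-10)·(+0.6)] / -1500 = +0.006000
Flow = −∇h = (-0.02600 east, -0.006000 north), which points west.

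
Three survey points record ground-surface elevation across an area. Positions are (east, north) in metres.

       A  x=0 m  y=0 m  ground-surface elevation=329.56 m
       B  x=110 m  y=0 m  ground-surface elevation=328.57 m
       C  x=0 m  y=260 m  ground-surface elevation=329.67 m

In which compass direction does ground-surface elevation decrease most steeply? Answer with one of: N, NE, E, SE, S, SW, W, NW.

E

∂z/∂x = (328.57 − 329.56) / (110 − 0) = -0.009000
∂z/∂y = (329.67 − 329.56) / (260 − 0) = +0.0004231
Steepest decrease is along −∇f = (+0.009000 E, -0.0004231 N) → east.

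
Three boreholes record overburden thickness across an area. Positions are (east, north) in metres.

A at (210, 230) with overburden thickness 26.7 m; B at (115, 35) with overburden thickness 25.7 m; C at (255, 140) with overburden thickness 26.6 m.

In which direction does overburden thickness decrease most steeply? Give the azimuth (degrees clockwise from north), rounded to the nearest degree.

Three-point gradient (reference A): Δ to B = (-95, -195, -1.0), Δ to C = (45, -90, -0.1).
∂d/∂x = +0.004069, ∂d/∂y = +0.003146 (det = 17325).
Steepest decrease is along −∇f: components (-0.004069 E, -0.003146 N).
Azimuth = atan2(-0.004069, -0.003146) = 232.3° ≈ 232°.

232°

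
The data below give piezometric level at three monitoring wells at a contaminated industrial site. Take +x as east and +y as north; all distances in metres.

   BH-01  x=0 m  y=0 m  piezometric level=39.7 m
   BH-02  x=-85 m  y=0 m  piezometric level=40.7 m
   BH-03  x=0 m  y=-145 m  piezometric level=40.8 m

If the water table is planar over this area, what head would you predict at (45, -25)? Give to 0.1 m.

∂h/∂x = (40.7 − 39.7) / (-85 − 0) = -0.01176
∂h/∂y = (40.8 − 39.7) / (-145 − 0) = -0.007586
h(45, -25) = 39.7 + (-0.01176)·(45) + (-0.007586)·(-25) = 39.7 -0.529 +0.190 = 39.360 m.

39.4 m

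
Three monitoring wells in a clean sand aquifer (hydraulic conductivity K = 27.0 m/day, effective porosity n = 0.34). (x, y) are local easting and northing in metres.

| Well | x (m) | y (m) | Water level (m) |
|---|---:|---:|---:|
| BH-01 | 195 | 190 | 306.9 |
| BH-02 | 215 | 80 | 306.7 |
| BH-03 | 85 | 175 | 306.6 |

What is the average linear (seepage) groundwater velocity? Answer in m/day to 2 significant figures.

Taking BH-01 as reference: BH-02−BH-01 = (20, -110, -0.2); BH-03−BH-01 = (-110, -15, -0.3).
Solve a·Δx + b·Δy = Δh: det = 20·(-15) − (-110)·(-110) = -12400.
∂h/∂x = [(-0.2)·(-15) − (-0.3)·(-110)] / -12400 = +0.002419
∂h/∂y = [20·(-0.3) − (-110)·(-0.2)] / -12400 = +0.002258
|∇h| = √(0.002419² + 0.002258²) = 0.003309
Seepage velocity v = K·i/n = 27.0 × 0.003309 / 0.34 = 0.2628 m/day.

0.26 m/day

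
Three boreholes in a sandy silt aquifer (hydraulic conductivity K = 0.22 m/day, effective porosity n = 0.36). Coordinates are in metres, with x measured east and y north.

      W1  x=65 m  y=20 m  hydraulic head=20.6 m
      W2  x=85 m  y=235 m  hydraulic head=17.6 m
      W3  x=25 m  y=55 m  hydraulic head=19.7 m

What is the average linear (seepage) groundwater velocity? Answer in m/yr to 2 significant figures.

Differences from W1: to W2 (Δx, Δy, Δh) = (20, 215, -3.0); to W3 = (-40, 35, -0.9).
Solve a·Δx + b·Δy = Δh: det = 20·35 − (-40)·215 = 9300.
∂h/∂x = [(-3.0)·35 − (-0.9)·215] / 9300 = +0.009516
∂h/∂y = [20·(-0.9) − (-40)·(-3.0)] / 9300 = -0.01484
|∇h| = √(0.009516² + -0.01484²) = 0.01763
Seepage velocity v = K·i/n = 0.22 × 0.01763 / 0.36 = 0.01077 m/day = 3.934 m/yr.

3.9 m/yr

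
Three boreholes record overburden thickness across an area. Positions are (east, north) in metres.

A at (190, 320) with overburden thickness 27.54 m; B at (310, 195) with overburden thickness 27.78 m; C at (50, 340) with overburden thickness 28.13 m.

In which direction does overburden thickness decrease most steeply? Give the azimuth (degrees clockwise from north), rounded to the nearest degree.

Three-point gradient (reference A): Δ to B = (120, -125, +0.24), Δ to C = (-140, 20, +0.59).
∂d/∂x = -0.005202, ∂d/∂y = -0.006914 (det = -15100).
Steepest decrease is along −∇f: components (+0.005202 E, +0.006914 N).
Azimuth = atan2(+0.005202, +0.006914) = 37.0° ≈ 037°.

037°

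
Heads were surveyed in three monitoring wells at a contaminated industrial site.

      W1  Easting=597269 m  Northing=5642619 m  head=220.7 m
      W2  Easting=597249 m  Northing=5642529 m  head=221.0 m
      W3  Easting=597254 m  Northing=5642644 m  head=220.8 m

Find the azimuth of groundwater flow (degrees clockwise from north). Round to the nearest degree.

With h = a·x + b·y + c and W1 as origin, the differences give:
  (-20)·a + (-90)·b = +0.3
  (-15)·a + 25·b = +0.1
Eliminate b (×25 and ×(-90), subtract): -1850·a = 16.50 → a = ∂h/∂x = -0.008919
Back-substitute: b = ∂h/∂y = -0.001351.
Flow direction (−∇h) has components (+0.008919 E, +0.001351 N).
Azimuth = atan2(E, N) = atan2(+0.008919, +0.001351) = 81.4° ≈ 081°.

081°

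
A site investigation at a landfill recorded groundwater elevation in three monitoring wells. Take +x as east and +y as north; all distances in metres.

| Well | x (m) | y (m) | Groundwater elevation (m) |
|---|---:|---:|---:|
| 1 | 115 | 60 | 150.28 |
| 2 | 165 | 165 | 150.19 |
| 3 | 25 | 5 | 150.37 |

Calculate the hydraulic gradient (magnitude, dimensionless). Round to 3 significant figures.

With h = a·x + b·y + c and 1 as origin, the differences give:
  50·a + 105·b = -0.09
  (-90)·a + (-55)·b = +0.09
Eliminate b (×(-55) and ×105, subtract): 6700·a = -4.500 → a = ∂h/∂x = -0.0006716
Back-substitute: b = ∂h/∂y = -0.0005373.
|∇h| = √(-0.0006716² + -0.0005373²) = 0.0008601

0.000860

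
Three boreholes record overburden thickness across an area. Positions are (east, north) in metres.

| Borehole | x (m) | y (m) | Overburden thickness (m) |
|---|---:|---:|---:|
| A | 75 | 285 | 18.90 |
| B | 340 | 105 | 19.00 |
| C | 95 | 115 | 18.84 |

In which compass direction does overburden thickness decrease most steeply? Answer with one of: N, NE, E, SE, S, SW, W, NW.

SW

With d = a·x + b·y + c and A as origin, the differences give:
  265·a + (-180)·b = +0.10
  20·a + (-170)·b = -0.06
Eliminate b (×(-170) and ×(-180), subtract): -41450·a = -27.800 → a = ∂d/∂x = +0.0006707
Back-substitute: b = ∂d/∂y = +0.0004318.
Steepest decrease is along −∇f = (-0.0006707 E, -0.0004318 N) → southwest.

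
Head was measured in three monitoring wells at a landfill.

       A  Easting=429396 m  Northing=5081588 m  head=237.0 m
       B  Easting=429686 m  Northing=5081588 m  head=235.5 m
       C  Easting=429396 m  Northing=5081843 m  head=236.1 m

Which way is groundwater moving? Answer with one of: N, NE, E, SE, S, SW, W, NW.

∂h/∂x = (235.5 − 237.0) / (429686 − 429396) = -0.005172
∂h/∂y = (236.1 − 237.0) / (5081843 − 5081588) = -0.003529
Flow = −∇h = (+0.005172 east, +0.003529 north), which points northeast.

NE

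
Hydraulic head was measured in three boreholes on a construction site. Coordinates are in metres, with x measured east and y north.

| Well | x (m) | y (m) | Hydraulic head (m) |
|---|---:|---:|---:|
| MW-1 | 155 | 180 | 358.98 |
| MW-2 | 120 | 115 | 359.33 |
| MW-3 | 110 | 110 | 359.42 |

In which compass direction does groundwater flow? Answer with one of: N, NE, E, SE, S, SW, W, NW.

Differences from MW-1: to MW-2 (Δx, Δy, Δh) = (-35, -65, +0.35); to MW-3 = (-45, -70, +0.44).
Determinant of the coordinate differences = (-35)·(-70) − (-45)·(-65) = -475.
∂h/∂x = [(+0.35)·(-70) − (+0.44)·(-65)] / -475 = -0.008632
∂h/∂y = [(-35)·(+0.44) − (-45)·(+0.35)] / -475 = -0.0007368
Flow = −∇h = (+0.008632 east, +0.0007368 north), which points east.

E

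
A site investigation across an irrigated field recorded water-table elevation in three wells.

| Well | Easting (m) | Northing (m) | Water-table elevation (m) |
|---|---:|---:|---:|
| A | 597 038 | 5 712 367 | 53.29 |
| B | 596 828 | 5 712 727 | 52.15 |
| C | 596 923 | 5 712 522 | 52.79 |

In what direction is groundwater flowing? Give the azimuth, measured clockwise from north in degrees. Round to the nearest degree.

353°

With h = a·x + b·y + c and A as origin, the differences give:
  (-210)·a + 360·b = -1.14
  (-115)·a + 155·b = -0.50
Eliminate b (×155 and ×360, subtract): 8850·a = 3.300 → a = ∂h/∂x = +0.0003729
Back-substitute: b = ∂h/∂y = -0.002949.
Flow direction (−∇h) has components (-0.0003729 E, +0.002949 N).
Azimuth = atan2(E, N) = atan2(-0.0003729, +0.002949) = 352.8° ≈ 353°.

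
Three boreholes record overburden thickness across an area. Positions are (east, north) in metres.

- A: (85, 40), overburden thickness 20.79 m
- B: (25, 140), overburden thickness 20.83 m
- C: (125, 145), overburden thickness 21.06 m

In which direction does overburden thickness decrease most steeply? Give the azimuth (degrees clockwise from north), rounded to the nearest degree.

232°

With d = a·x + b·y + c and A as origin, the differences give:
  (-60)·a + 100·b = +0.04
  40·a + 105·b = +0.27
Eliminate b (×105 and ×100, subtract): -10300·a = -22.800 → a = ∂d/∂x = +0.002214
Back-substitute: b = ∂d/∂y = +0.001728.
Steepest decrease is along −∇f: components (-0.002214 E, -0.001728 N).
Azimuth = atan2(-0.002214, -0.001728) = 232.0° ≈ 232°.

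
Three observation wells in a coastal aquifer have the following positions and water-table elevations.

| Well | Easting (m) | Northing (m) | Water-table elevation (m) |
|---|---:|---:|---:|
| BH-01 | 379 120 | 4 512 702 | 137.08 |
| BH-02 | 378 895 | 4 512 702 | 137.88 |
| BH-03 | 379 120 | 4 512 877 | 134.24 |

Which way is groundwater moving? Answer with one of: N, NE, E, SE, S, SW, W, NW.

∂h/∂x = (137.88 − 137.08) / (378895 − 379120) = -0.003556
∂h/∂y = (134.24 − 137.08) / (4512877 − 4512702) = -0.01623
Flow = −∇h = (+0.003556 east, +0.01623 north), which points north.

N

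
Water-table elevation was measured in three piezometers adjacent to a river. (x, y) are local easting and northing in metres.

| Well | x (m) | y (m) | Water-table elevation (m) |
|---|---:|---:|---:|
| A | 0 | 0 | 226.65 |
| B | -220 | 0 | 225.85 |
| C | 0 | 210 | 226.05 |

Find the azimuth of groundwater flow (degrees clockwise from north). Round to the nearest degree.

308°

∂h/∂x = (225.85 − 226.65) / (-220 − 0) = +0.003636
∂h/∂y = (226.05 − 226.65) / (210 − 0) = -0.002857
Flow direction (−∇h) has components (-0.003636 E, +0.002857 N).
Azimuth = atan2(E, N) = atan2(-0.003636, +0.002857) = 308.2° ≈ 308°.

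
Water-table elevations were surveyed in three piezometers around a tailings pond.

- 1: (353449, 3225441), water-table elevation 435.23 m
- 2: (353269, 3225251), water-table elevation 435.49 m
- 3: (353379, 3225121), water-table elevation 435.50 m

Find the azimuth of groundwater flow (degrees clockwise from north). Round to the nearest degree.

With h = a·x + b·y + c and 1 as origin, the differences give:
  (-180)·a + (-190)·b = +0.26
  (-70)·a + (-320)·b = +0.27
Eliminate b (×(-320) and ×(-190), subtract): 44300·a = -31.900 → a = ∂h/∂x = -0.0007201
Back-substitute: b = ∂h/∂y = -0.0006862.
Flow direction (−∇h) has components (+0.0007201 E, +0.0006862 N).
Azimuth = atan2(E, N) = atan2(+0.0007201, +0.0006862) = 46.4° ≈ 046°.

046°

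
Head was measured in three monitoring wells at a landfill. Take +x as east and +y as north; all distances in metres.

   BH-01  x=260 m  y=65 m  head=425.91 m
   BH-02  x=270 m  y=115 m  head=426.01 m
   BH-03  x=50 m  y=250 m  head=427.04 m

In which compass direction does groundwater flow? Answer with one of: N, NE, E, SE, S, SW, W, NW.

SE

With h = a·x + b·y + c and BH-01 as origin, the differences give:
  10·a + 50·b = +0.10
  (-210)·a + 185·b = +1.13
Eliminate b (×185 and ×50, subtract): 12350·a = -38.000 → a = ∂h/∂x = -0.003077
Back-substitute: b = ∂h/∂y = +0.002615.
Flow = −∇h = (+0.003077 east, -0.002615 north), which points southeast.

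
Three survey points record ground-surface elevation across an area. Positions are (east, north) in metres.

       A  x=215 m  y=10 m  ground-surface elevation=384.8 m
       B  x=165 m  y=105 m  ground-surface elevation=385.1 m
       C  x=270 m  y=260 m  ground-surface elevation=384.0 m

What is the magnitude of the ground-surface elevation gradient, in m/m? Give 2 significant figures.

0.0086 m/m

Taking A as reference: B−A = (-50, 95, +0.3); C−A = (55, 250, -0.8).
Determinant of the coordinate differences = (-50)·250 − 55·95 = -17725.
∂z/∂x = [(+0.3)·250 − (-0.8)·95] / -17725 = -0.008519
∂z/∂y = [(-50)·(-0.8) − 55·(+0.3)] / -17725 = -0.001326
|∇f| = √(-0.008519² + -0.001326²) = 0.008622 m/m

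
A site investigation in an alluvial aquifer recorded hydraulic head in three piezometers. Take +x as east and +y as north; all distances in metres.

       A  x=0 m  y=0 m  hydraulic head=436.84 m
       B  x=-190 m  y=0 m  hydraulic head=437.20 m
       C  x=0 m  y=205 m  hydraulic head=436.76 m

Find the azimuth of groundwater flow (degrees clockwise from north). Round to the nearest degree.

078°

∂h/∂x = (437.20 − 436.84) / (-190 − 0) = -0.001895
∂h/∂y = (436.76 − 436.84) / (205 − 0) = -0.0003902
Flow direction (−∇h) has components (+0.001895 E, +0.0003902 N).
Azimuth = atan2(E, N) = atan2(+0.001895, +0.0003902) = 78.4° ≈ 078°.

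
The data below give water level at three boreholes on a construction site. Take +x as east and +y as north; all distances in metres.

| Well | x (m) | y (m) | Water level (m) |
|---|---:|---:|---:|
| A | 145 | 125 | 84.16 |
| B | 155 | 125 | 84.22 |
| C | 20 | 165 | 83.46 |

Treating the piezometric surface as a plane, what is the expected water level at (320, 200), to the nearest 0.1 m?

85.3 m

Taking A as reference: B−A = (10, 0, +0.06); C−A = (-125, 40, -0.70).
Solve a·Δx + b·Δy = Δh: det = 10·40 − (-125)·0 = 400.
∂h/∂x = [(+0.06)·40 − (-0.70)·0] / 400 = +0.006000
∂h/∂y = [10·(-0.70) − (-125)·(+0.06)] / 400 = +0.001250
h(320, 200) = 84.16 + (+0.006000)·(175) + (+0.001250)·(75) = 84.16 +1.050 +0.094 = 85.304 m.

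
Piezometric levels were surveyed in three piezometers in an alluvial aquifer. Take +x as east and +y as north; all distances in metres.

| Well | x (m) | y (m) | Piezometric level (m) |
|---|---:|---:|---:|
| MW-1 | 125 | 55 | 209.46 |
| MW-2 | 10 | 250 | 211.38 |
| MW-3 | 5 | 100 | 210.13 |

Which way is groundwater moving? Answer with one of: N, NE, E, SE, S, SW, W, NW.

S

Differences from MW-1: to MW-2 (Δx, Δy, Δh) = (-115, 195, +1.92); to MW-3 = (-120, 45, +0.67).
Solve a·Δx + b·Δy = Δh: det = (-115)·45 − (-120)·195 = 18225.
∂h/∂x = [(+1.92)·45 − (+0.67)·195] / 18225 = -0.002428
∂h/∂y = [(-115)·(+0.67) − (-120)·(+1.92)] / 18225 = +0.008414
Flow = −∇h = (+0.002428 east, -0.008414 north), which points south.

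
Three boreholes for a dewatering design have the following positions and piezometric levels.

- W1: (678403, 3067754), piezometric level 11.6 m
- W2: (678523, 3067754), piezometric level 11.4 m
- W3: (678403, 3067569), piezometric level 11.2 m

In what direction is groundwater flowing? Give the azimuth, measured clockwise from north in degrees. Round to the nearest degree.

∂h/∂x = (11.4 − 11.6) / (678523 − 678403) = -0.001667
∂h/∂y = (11.2 − 11.6) / (3067569 − 3067754) = +0.002162
Flow direction (−∇h) has components (+0.001667 E, -0.002162 N).
Azimuth = atan2(E, N) = atan2(+0.001667, -0.002162) = 142.4° ≈ 142°.

142°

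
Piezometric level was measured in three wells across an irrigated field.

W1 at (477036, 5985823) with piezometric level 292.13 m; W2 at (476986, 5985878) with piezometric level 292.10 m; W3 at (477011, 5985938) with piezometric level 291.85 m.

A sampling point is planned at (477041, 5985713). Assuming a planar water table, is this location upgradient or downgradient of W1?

Taking W1 as reference: W2−W1 = (-50, 55, -0.03); W3−W1 = (-25, 115, -0.28).
Determinant of the coordinate differences = (-50)·115 − (-25)·55 = -4375.
∂h/∂x = [(-0.03)·115 − (-0.28)·55] / -4375 = -0.002731
∂h/∂y = [(-50)·(-0.28) − (-25)·(-0.03)] / -4375 = -0.003029
Head at (477041, 5985713) = 292.13 + (-0.002731)·(5) + (-0.003029)·(-110) = 292.45 m.
That is higher than the 292.13 m at W1, so the point is upgradient.

upgradient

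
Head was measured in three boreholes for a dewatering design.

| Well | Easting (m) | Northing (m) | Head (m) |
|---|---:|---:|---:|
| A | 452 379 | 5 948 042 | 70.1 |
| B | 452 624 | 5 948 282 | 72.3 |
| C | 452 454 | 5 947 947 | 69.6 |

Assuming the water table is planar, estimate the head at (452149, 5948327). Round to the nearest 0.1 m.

With h = a·x + b·y + c and A as origin, the differences give:
  245·a + 240·b = +2.2
  75·a + (-95)·b = -0.5
Eliminate b (×(-95) and ×240, subtract): -41275·a = -89.00 → a = ∂h/∂x = +0.002156
Back-substitute: b = ∂h/∂y = +0.006965.
h(452149, 5948327) = 70.1 + (+0.002156)·(-230) + (+0.006965)·(285) = 70.1 -0.496 +1.985 = 71.589 m.

71.6 m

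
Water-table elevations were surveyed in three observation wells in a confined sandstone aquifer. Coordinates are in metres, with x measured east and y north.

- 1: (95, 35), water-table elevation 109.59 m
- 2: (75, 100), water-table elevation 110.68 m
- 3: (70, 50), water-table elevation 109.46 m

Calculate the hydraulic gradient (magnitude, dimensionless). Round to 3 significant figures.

With h = a·x + b·y + c and 1 as origin, the differences give:
  (-20)·a + 65·b = +1.09
  (-25)·a + 15·b = -0.13
Eliminate b (×15 and ×65, subtract): 1325·a = 24.800 → a = ∂h/∂x = +0.01872
Back-substitute: b = ∂h/∂y = +0.02253.
|∇h| = √(0.01872² + 0.02253²) = 0.02929

0.0293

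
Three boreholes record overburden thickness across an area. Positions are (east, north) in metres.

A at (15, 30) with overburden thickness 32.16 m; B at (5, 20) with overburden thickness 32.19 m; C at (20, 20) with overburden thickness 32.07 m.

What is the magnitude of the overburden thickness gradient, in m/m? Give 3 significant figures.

With d = a·x + b·y + c and A as origin, the differences give:
  (-10)·a + (-10)·b = +0.03
  5·a + (-10)·b = -0.09
Eliminate b (×(-10) and ×(-10), subtract): 150·a = -1.200 → a = ∂d/∂x = -0.008000
Back-substitute: b = ∂d/∂y = +0.005000.
|∇f| = √(-0.008000² + 0.005000²) = 0.009434 m/m

0.00943 m/m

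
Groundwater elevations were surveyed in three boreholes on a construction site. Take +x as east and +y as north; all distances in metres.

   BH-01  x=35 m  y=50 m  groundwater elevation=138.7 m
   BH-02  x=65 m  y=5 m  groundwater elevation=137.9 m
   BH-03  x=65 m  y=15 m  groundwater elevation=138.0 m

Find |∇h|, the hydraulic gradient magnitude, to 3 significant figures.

0.0154

With h = a·x + b·y + c and BH-01 as origin, the differences give:
  30·a + (-45)·b = -0.8
  30·a + (-35)·b = -0.7
Eliminate b (×(-35) and ×(-45), subtract): 300·a = -3.50 → a = ∂h/∂x = -0.01167
Back-substitute: b = ∂h/∂y = +0.010000.
|∇h| = √(-0.01167² + 0.010000²) = 0.01537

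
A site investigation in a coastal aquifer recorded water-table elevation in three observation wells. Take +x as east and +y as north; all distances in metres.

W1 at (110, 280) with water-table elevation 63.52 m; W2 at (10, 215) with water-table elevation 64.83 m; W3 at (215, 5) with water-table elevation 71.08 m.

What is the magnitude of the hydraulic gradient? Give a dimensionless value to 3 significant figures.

Taking W1 as reference: W2−W1 = (-100, -65, +1.31); W3−W1 = (105, -275, +7.56).
Solve a·Δx + b·Δy = Δh: det = (-100)·(-275) − 105·(-65) = 34325.
∂h/∂x = [(+1.31)·(-275) − (+7.56)·(-65)] / 34325 = +0.003821
∂h/∂y = [(-100)·(+7.56) − 105·(+1.31)] / 34325 = -0.02603
|∇h| = √(0.003821² + -0.02603²) = 0.02631

0.0263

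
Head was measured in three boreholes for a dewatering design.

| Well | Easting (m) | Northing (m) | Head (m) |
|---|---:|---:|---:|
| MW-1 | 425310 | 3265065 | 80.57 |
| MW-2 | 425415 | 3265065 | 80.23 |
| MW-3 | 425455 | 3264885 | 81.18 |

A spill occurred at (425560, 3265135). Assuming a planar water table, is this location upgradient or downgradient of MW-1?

Three-point gradient (reference MW-1): Δ to MW-2 = (105, 0, -0.34), Δ to MW-3 = (145, -180, +0.61).
∂h/∂x = -0.003238, ∂h/∂y = -0.005997 (det = -18900).
Head at (425560, 3265135) = 80.57 + (-0.003238)·(250) + (-0.005997)·(70) = 79.34 m.
That is lower than the 80.57 m at MW-1, so the point is downgradient.

downgradient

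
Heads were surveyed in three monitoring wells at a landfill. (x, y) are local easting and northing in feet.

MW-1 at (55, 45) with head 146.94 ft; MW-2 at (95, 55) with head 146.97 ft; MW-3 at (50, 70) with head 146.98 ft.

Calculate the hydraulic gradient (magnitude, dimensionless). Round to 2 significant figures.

0.0017

Three-point gradient (reference MW-1): Δ to MW-2 = (40, 10, +0.03), Δ to MW-3 = (-5, 25, +0.04).
∂h/∂x = +0.0003333, ∂h/∂y = +0.001667 (det = 1050).
|∇h| = √(0.0003333² + 0.001667²) = 0.0017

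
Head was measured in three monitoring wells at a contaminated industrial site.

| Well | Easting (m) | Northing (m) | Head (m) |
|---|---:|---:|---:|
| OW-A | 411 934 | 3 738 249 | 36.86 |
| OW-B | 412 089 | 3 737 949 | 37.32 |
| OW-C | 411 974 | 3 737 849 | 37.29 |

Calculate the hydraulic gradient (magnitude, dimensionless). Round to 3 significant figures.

With h = a·x + b·y + c and OW-A as origin, the differences give:
  155·a + (-300)·b = +0.46
  40·a + (-400)·b = +0.43
Eliminate b (×(-400) and ×(-300), subtract): -50000·a = -55.000 → a = ∂h/∂x = +0.001100
Back-substitute: b = ∂h/∂y = -0.0009650.
|∇h| = √(0.001100² + -0.0009650²) = 0.001463

0.00146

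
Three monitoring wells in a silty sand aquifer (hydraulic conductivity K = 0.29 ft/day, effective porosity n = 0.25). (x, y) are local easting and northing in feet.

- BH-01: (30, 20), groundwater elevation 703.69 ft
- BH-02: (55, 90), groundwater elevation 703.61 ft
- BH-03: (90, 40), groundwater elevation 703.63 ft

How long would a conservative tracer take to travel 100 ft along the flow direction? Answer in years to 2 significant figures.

210 years

Differences from BH-01: to BH-02 (Δx, Δy, Δh) = (25, 70, -0.08); to BH-03 = (60, 20, -0.06).
Determinant of the coordinate differences = 25·20 − 60·70 = -3700.
∂h/∂x = [(-0.08)·20 − (-0.06)·70] / -3700 = -0.0007027
∂h/∂y = [25·(-0.06) − 60·(-0.08)] / -3700 = -0.0008919
|∇h| = √(-0.0007027² + -0.0008919²) = 0.001135
Seepage velocity v = K·i/n = 0.29 × 0.001135 / 0.25 = 0.001317 ft/day.
t = 100 / 0.001317 = 7.593e+04 days = 208 years.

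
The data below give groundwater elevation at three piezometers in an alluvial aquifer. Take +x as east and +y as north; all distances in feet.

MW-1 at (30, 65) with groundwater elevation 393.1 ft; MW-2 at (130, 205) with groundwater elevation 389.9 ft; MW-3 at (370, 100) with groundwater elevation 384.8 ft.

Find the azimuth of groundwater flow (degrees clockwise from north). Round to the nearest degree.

Taking MW-1 as reference: MW-2−MW-1 = (100, 140, -3.2); MW-3−MW-1 = (340, 35, -8.3).
Determinant of the coordinate differences = 100·35 − 340·140 = -44100.
∂h/∂x = [(-3.2)·35 − (-8.3)·140] / -44100 = -0.02381
∂h/∂y = [100·(-8.3) − 340·(-3.2)] / -44100 = -0.005850
Flow direction (−∇h) has components (+0.02381 E, +0.005850 N).
Azimuth = atan2(E, N) = atan2(+0.02381, +0.005850) = 76.2° ≈ 076°.

076°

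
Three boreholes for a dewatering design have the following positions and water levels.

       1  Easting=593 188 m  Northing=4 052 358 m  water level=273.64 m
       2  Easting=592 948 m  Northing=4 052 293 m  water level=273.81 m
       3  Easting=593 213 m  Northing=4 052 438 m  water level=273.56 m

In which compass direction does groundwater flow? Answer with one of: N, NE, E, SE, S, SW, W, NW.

NE

With h = a·x + b·y + c and 1 as origin, the differences give:
  (-240)·a + (-65)·b = +0.17
  25·a + 80·b = -0.08
Eliminate b (×80 and ×(-65), subtract): -17575·a = 8.400 → a = ∂h/∂x = -0.0004780
Back-substitute: b = ∂h/∂y = -0.0008506.
Flow = −∇h = (+0.0004780 east, +0.0008506 north), which points northeast.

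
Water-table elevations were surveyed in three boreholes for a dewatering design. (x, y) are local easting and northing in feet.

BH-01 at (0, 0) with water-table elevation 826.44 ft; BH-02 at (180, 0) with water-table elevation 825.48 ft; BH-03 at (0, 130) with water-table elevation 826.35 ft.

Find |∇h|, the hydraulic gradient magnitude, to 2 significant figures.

0.0054

∂h/∂x = (825.48 − 826.44) / (180 − 0) = -0.005333
∂h/∂y = (826.35 − 826.44) / (130 − 0) = -0.0006923
|∇h| = √(-0.005333² + -0.0006923²) = 0.005378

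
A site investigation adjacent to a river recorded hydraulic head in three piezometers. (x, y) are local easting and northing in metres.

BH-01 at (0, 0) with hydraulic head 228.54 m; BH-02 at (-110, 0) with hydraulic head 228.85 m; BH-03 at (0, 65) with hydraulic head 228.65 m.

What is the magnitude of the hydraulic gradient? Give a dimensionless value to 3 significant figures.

0.00329

∂h/∂x = (228.85 − 228.54) / (-110 − 0) = -0.002818
∂h/∂y = (228.65 − 228.54) / (65 − 0) = +0.001692
|∇h| = √(-0.002818² + 0.001692²) = 0.003287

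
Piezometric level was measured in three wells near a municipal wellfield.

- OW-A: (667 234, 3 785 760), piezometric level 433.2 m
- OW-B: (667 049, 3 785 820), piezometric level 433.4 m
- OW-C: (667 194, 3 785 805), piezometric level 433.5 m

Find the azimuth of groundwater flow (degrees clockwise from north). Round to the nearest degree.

191°

Differences from OW-A: to OW-B (Δx, Δy, Δh) = (-185, 60, +0.2); to OW-C = (-40, 45, +0.3).
Solve a·Δx + b·Δy = Δh: det = (-185)·45 − (-40)·60 = -5925.
∂h/∂x = [(+0.2)·45 − (+0.3)·60] / -5925 = +0.001519
∂h/∂y = [(-185)·(+0.3) − (-40)·(+0.2)] / -5925 = +0.008017
Flow direction (−∇h) has components (-0.001519 E, -0.008017 N).
Azimuth = atan2(E, N) = atan2(-0.001519, -0.008017) = 190.7° ≈ 191°.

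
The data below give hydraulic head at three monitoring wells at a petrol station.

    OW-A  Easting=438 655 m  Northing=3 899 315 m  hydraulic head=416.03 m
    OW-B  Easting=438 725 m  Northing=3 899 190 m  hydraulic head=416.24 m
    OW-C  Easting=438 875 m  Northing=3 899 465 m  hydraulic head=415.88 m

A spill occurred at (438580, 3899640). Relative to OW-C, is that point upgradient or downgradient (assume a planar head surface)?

Taking OW-A as reference: OW-B−OW-A = (70, -125, +0.21); OW-C−OW-A = (220, 150, -0.15).
Solve a·Δx + b·Δy = Δh: det = 70·150 − 220·(-125) = 38000.
∂h/∂x = [(+0.21)·150 − (-0.15)·(-125)] / 38000 = +0.0003355
∂h/∂y = [70·(-0.15) − 220·(+0.21)] / 38000 = -0.001492
Head at (438580, 3899640) = 416.03 + (+0.0003355)·(-75) + (-0.001492)·(325) = 415.52 m.
That is lower than the 415.88 m at OW-C, so the point is downgradient.

downgradient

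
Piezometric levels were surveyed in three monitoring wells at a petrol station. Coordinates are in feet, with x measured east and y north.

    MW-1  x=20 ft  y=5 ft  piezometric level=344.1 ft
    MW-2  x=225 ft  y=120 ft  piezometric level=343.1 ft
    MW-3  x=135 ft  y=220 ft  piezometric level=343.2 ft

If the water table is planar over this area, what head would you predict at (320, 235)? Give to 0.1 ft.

With h = a·x + b·y + c and MW-1 as origin, the differences give:
  205·a + 115·b = -1.0
  115·a + 215·b = -0.9
Eliminate b (×215 and ×115, subtract): 30850·a = -111.50 → a = ∂h/∂x = -0.003614
Back-substitute: b = ∂h/∂y = -0.002253.
h(320, 235) = 344.1 + (-0.003614)·(300) + (-0.002253)·(230) = 344.1 -1.084 -0.518 = 342.498 ft.

342.5 ft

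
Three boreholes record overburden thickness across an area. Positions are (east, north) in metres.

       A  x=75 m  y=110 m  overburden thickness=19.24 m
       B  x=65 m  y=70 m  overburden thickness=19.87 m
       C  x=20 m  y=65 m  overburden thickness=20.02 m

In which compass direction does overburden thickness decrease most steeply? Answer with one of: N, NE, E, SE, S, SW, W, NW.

N

With d = a·x + b·y + c and A as origin, the differences give:
  (-10)·a + (-40)·b = +0.63
  (-55)·a + (-45)·b = +0.78
Eliminate b (×(-45) and ×(-40), subtract): -1750·a = 2.850 → a = ∂d/∂x = -0.001629
Back-substitute: b = ∂d/∂y = -0.01534.
Steepest decrease is along −∇f = (+0.001629 E, +0.01534 N) → north.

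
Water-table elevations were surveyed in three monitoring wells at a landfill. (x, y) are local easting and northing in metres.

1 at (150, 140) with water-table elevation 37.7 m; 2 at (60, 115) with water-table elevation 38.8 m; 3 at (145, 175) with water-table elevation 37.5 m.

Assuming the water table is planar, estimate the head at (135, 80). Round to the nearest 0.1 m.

Three-point gradient (reference 1): Δ to 2 = (-90, -25, +1.1), Δ to 3 = (-5, 35, -0.2).
∂h/∂x = -0.01023, ∂h/∂y = -0.007176 (det = -3275).
h(135, 80) = 37.7 + (-0.01023)·(-15) + (-0.007176)·(-60) = 37.7 +0.153 +0.431 = 38.284 m.

38.3 m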